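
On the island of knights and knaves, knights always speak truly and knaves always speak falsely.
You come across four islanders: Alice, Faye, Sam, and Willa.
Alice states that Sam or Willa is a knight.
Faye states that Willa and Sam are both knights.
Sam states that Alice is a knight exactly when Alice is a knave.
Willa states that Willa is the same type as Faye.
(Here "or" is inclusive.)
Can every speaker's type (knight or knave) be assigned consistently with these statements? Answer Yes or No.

No

Checking all 16 assignments, each has at least one speaker whose statement's truth value contradicts their type.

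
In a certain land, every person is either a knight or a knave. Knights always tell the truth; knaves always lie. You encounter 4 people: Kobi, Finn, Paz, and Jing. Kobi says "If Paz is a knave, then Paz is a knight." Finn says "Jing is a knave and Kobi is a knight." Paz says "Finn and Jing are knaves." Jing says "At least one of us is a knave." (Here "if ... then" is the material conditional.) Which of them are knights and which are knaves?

Kobi is a knave, and the claim "if Paz is a knave, then Paz is a knight" is indeed false.
As a knave, Finn's statement "Jing is a knave and Kobi is a knight" should be false; it is.
Paz is a knave, so "Finn and Jing are knaves" must be false — and it is.
Since Jing is a knight, "at least one of us is a knave" needs to be true, which holds.

Kobi is a knave, Finn is a knave, Paz is a knave, and Jing is a knight.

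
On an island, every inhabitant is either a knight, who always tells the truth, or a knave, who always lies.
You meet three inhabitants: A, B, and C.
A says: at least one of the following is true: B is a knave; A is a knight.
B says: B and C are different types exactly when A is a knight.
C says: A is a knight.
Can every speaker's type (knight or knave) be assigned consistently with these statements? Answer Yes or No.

No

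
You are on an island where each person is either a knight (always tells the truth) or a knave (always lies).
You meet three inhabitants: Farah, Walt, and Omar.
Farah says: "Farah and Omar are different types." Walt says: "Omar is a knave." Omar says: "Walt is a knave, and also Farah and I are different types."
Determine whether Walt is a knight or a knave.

Walt is a knight.

Consistent assignments: {Farah=knight, Walt=knight, Omar=knave}; {Farah=knave, Walt=knight, Omar=knave}
In every consistent assignment, Walt is a knight.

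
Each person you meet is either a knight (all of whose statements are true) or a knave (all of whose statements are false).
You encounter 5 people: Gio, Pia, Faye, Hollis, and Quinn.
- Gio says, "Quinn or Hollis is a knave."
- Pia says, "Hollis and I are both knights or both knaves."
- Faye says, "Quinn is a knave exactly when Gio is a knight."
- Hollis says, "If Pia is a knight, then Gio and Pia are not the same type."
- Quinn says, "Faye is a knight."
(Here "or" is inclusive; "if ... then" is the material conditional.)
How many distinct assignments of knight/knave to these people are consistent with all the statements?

2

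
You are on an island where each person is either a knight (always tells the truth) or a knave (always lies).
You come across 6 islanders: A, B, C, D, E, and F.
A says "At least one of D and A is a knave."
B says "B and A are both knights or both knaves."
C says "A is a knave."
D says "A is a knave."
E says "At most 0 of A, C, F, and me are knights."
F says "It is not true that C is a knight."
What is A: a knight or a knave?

Consistent assignments: {A=knight, B=knight, C=knave, D=knave, E=knave, F=knight}; {A=knight, B=knave, C=knave, D=knave, E=knave, F=knight}
In every consistent assignment, A is a knight.

A is a knight.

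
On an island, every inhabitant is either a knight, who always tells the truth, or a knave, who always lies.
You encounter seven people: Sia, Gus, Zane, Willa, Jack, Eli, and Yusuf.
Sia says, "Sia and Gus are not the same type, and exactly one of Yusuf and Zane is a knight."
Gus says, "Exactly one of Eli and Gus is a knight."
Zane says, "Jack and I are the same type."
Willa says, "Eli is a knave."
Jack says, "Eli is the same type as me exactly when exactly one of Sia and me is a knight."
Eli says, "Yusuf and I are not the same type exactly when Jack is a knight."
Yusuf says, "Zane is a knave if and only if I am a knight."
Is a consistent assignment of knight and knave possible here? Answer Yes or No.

Checking all 128 assignments, each has at least one speaker whose statement's truth value contradicts their type.

No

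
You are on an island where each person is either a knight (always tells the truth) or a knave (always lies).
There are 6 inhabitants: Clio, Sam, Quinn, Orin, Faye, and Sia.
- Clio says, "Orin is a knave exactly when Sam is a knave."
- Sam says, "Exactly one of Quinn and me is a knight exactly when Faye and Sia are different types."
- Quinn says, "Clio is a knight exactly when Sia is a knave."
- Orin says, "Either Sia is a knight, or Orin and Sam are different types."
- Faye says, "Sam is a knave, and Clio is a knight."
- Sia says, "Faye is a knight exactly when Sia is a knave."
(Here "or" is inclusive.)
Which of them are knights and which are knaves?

Knights: Clio, Sam, Orin, and Sia. Knaves: Quinn and Faye.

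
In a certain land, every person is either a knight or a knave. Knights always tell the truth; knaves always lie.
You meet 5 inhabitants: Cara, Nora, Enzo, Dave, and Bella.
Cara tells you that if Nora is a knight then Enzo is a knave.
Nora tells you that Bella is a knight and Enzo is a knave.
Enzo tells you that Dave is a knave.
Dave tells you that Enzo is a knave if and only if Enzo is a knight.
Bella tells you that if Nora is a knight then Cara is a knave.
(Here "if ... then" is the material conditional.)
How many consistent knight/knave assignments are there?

1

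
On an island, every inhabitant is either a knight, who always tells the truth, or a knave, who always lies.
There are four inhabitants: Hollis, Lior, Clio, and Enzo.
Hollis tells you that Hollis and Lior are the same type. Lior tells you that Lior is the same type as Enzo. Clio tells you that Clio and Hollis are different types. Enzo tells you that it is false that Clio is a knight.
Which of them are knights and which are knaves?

Since Hollis is a knave, "Hollis and Lior are the same type" needs to be false, which holds.
Since Lior is a knight, "Lior is the same type as Enzo" needs to be True, which holds.
As a knave, Clio's statement "Clio and Hollis are different types" should be false; it is.
Since Enzo is a knight, "it is false that Clio is a knight" needs to be True, which holds.

Hollis is a knave, Lior is a knight, Clio is a knave, and Enzo is a knight.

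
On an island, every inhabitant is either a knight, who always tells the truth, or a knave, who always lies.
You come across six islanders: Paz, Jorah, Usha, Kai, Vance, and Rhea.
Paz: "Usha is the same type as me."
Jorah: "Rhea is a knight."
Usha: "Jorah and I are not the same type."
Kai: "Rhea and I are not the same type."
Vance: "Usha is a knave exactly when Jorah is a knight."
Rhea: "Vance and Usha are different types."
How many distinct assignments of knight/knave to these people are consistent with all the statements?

4

Consistent assignments:
  Paz=knight, Jorah=knave, Usha=knight, Kai=knight, Vance=knight, Rhea=knave
  Paz=knight, Jorah=knave, Usha=knight, Kai=knave, Vance=knight, Rhea=knave
  Paz=knave, Jorah=knave, Usha=knight, Kai=knight, Vance=knight, Rhea=knave
  Paz=knave, Jorah=knave, Usha=knight, Kai=knave, Vance=knight, Rhea=knave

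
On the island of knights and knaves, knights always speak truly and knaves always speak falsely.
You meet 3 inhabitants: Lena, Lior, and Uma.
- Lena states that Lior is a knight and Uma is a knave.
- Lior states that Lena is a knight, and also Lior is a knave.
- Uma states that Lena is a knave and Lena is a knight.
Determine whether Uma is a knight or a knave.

Uma is a knave.

Consistent assignments: {Lena=knave, Lior=knave, Uma=knave}
In every consistent assignment, Uma is a knave.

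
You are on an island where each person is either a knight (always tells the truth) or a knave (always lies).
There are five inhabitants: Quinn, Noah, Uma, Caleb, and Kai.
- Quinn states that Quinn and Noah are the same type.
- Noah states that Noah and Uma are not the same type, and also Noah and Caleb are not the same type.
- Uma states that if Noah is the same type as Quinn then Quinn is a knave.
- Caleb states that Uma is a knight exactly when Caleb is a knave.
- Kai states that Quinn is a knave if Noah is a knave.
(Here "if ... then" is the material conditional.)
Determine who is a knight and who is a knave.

Quinn (knight): "Quinn and Noah are the same type" — true. ✓
As a knight, Noah's statement "Noah and Uma are not the same type, and also Noah and Caleb are not the same type" should be true; it is.
Uma is a knave, and the claim "if Noah is the same type as Quinn then Quinn is a knave" is indeed False.
Since Caleb is a knave, "Uma is a knight exactly when Caleb is a knave" needs to be False, which holds.
Kai (knight): "Quinn is a knave if Noah is a knave" — true. ✓

Knights: Quinn, Noah, and Kai. Knaves: Uma and Caleb.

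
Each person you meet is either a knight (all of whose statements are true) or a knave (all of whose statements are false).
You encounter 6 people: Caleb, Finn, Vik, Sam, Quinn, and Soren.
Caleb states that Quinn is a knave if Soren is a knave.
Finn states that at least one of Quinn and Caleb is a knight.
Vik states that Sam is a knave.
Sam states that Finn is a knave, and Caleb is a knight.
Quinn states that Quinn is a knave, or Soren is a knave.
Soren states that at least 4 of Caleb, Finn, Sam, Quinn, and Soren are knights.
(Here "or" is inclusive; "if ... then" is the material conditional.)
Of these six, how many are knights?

3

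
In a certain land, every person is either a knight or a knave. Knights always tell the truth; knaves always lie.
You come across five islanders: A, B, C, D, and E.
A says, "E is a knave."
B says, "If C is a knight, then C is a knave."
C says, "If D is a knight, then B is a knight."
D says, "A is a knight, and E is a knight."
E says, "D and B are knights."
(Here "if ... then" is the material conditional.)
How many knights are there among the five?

The unique consistent assignment is A=knight, B=knave, C=knight, D=knave, E=knave.
That has 2 knights.

2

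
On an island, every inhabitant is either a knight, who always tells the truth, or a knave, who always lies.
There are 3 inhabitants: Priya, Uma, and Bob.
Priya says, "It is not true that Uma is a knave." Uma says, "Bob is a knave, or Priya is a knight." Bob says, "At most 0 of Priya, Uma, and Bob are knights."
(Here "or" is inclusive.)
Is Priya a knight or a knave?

Priya is a knight.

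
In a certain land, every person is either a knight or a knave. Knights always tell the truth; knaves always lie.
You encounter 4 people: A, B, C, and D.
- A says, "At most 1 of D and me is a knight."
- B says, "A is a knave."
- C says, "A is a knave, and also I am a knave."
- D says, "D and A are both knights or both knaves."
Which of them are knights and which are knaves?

Since A is a knight, "at most 1 of D and me is a knight" needs to be True, which holds.
B is a knave, so "A is a knave" must be False — and it is.
C is a knave, and the claim "A is a knave, and also I am a knave" is indeed False.
Since D is a knave, "D and A are both knights or both knaves" needs to be False, which holds.

Knights: A. Knaves: B, C, and D.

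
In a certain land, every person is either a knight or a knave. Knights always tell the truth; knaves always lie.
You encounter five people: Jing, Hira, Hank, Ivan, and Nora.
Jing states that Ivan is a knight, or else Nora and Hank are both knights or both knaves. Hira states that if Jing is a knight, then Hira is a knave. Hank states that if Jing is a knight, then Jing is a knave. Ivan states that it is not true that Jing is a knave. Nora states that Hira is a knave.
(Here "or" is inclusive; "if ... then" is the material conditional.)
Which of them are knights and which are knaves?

Jing is a knave, Hira is a knight, Hank is a knight, Ivan is a knave, and Nora is a knave.

Jing (knave): "Ivan is a knight, or else Nora and Hank are both knights or both knaves" — False. ✓
As a knight, Hira's statement "if Jing is a knight, then Hira is a knave" should be True; it is.
Hank is a knight, and the claim "if Jing is a knight, then Jing is a knave" is indeed True.
Ivan is a knave, so "it is not true that Jing is a knave" must be False — and it is.
Nora (knave): "Hira is a knave" — False. ✓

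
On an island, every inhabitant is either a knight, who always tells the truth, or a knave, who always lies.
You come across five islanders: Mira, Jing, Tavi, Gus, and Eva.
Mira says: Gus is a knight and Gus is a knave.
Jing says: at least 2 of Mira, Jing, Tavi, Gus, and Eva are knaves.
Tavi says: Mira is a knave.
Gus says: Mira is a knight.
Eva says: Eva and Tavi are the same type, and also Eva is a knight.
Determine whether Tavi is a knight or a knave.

Tavi is a knight.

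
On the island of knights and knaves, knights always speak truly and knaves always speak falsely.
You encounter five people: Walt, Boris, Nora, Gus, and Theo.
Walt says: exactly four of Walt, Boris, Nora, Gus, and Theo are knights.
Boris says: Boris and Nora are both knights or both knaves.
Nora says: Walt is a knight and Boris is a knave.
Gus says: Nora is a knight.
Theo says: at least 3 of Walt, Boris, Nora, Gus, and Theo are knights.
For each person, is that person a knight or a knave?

Knights: Walt, Nora, Gus, and Theo. Knaves: Boris.

Walt is a knight, and the claim "exactly four of Walt, Boris, Nora, Gus, and Theo are knights" is indeed True.
Boris (knave): "Boris and Nora are both knights or both knaves" — false. ✓
Since Nora is a knight, "Walt is a knight and Boris is a knave" needs to be True, which holds.
Gus is a knight, and the claim "Nora is a knight" is indeed True.
Theo is a knight, so "at least 3 of Walt, Boris, Nora, Gus, and Theo are knights" must be True — and it is.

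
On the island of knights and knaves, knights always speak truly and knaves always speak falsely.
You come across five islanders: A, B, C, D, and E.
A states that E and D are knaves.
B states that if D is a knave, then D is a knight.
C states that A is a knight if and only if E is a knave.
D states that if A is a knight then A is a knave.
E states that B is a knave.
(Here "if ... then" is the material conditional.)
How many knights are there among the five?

2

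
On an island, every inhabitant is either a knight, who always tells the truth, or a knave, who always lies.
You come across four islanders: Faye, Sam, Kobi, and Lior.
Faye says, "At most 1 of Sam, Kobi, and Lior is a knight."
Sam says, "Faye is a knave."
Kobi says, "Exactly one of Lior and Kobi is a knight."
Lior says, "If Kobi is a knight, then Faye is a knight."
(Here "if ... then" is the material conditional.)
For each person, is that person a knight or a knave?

Faye is a knave, Sam is a knight, Kobi is a knight, and Lior is a knave.

Suppose Faye is a knight. Then Faye's statement "at most 1 of Sam, Kobi, and Lior is a knight" would have to be true. Checking the 8 ways to assign the others, none is consistent with every speaker.
(For instance, with Sam=knight, Kobi=knight, Lior=knave, Faye's claim "at most 1 of Sam, Kobi, and Lior is a knight" comes out false where it would need to be true.)
So Faye must be a knave, making "at most 1 of Sam, Kobi, and Lior is a knight" false. Taking Faye=knave, Sam=knight, Kobi=knight, Lior=knave, each remaining statement checks out:
  Sam (knight): "Faye is a knave" — true. ✓
  Kobi (knight): "exactly one of Lior and Kobi is a knight" — true. ✓
  Lior (knave): "if Kobi is a knight, then Faye is a knight" — false. ✓
This is the unique consistent assignment.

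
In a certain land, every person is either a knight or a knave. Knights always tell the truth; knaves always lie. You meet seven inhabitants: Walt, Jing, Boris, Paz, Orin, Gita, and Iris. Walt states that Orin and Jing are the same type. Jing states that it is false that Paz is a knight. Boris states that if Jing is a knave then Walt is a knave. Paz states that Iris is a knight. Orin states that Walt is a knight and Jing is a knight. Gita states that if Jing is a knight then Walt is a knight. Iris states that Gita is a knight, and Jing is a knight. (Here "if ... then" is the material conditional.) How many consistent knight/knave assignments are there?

1

Consistent assignments:
  Walt=knave, Jing=knight, Boris=knight, Paz=knave, Orin=knave, Gita=knave, Iris=knave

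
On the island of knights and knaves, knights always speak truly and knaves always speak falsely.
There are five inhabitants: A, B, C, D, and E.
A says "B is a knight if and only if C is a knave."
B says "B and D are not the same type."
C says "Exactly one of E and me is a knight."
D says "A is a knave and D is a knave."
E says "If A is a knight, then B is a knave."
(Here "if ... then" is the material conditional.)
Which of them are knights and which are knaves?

A is a knight, B is a knight, C is a knave, D is a knave, and E is a knave.

As a knight, A's statement "B is a knight if and only if C is a knave" should be true; it is.
B is a knight, so "B and D are not the same type" must be true — and it is.
C is a knave, so "exactly one of E and me is a knight" must be false — and it is.
D is a knave; "A is a knave and D is a knave" is false, as required.
E is a knave, and the claim "if A is a knight, then B is a knave" is indeed false.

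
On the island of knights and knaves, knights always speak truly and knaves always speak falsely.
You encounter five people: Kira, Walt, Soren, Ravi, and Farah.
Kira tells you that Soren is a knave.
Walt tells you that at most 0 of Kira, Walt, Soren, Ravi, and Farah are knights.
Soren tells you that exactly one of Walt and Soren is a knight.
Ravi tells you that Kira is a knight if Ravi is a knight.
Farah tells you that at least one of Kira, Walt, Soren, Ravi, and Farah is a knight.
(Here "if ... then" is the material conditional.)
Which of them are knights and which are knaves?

Suppose Kira is a knave. Then Kira's statement "Soren is a knave" would have to be false. Checking the 16 ways to assign the others, none is consistent with every speaker.
(For instance, with Walt=knave, Soren=knave, Ravi=knight, Farah=knight, Kira's claim "Soren is a knave" comes out true where it would need to be false.)
So Kira must be a knight, making "Soren is a knave" true. Taking Kira=knight, Walt=knave, Soren=knave, Ravi=knight, Farah=knight, each remaining statement checks out:
  Walt (knave): "at most 0 of Kira, Walt, Soren, Ravi, and Farah are knights" — false. ✓
  Soren (knave): "exactly one of Walt and Soren is a knight" — false. ✓
  Ravi (knight): "Kira is a knight if Ravi is a knight" — true. ✓
  Farah (knight): "at least one of Kira, Walt, Soren, Ravi, and Farah is a knight" — true. ✓
This is the unique consistent assignment.

Knights: Kira, Ravi, and Farah. Knaves: Walt and Soren.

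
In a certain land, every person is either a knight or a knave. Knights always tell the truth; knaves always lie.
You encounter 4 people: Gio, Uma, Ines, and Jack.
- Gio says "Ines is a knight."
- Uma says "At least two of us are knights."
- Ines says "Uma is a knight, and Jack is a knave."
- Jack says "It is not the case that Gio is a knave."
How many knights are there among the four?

0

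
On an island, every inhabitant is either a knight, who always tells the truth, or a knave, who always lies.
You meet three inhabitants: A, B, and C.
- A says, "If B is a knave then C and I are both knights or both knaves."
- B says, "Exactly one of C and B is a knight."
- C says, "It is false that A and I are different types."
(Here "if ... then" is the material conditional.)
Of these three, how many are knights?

The unique consistent assignment is A=knight, B=knight, C=knave.
That has 2 knights.

2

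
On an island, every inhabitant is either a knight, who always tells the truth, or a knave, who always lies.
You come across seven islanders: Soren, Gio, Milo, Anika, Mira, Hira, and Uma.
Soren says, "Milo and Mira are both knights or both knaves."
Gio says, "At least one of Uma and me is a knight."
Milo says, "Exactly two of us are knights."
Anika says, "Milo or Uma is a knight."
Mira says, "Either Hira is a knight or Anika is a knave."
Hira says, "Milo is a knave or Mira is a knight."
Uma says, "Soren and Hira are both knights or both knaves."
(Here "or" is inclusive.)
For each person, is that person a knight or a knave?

Soren is a knave, Gio is a knight, Milo is a knave, Anika is a knave, Mira is a knight, Hira is a knight, and Uma is a knave.

As a knave, Soren's statement "Milo and Mira are both knights or both knaves" should be False; it is.
Gio is a knight; "at least one of Uma and me is a knight" is True, as required.
As a knave, Milo's statement "exactly two of us are knights" should be False; it is.
Anika is a knave, so "Milo or Uma is a knight" must be False — and it is.
Mira (knight): "either Hira is a knight or Anika is a knave" — True. ✓
Hira is a knight; "Milo is a knave or Mira is a knight" is True, as required.
Uma is a knave, and the claim "Soren and Hira are both knights or both knaves" is indeed False.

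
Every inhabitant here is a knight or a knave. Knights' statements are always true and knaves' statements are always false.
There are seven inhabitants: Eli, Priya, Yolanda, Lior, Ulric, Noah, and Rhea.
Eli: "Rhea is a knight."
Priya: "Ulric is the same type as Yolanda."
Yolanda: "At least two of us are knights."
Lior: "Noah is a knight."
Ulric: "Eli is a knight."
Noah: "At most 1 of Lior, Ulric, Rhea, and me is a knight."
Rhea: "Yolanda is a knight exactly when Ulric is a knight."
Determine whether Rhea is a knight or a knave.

Rhea is a knight.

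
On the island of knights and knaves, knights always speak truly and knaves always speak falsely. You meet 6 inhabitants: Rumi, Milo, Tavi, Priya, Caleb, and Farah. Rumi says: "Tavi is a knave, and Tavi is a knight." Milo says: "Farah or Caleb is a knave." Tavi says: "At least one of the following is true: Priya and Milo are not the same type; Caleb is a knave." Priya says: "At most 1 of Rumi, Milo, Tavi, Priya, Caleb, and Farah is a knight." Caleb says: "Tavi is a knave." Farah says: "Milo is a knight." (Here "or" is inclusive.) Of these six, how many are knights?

3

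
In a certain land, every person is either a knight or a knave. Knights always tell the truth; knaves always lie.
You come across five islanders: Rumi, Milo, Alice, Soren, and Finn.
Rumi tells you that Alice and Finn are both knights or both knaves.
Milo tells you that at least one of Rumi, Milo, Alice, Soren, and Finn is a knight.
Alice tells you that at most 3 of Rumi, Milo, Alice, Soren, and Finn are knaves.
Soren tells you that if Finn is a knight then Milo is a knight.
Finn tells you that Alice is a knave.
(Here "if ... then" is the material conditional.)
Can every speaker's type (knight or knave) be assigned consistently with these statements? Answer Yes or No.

One consistent assignment: Rumi=knave, Milo=knight, Alice=knight, Soren=knight, Finn=knave.

Yes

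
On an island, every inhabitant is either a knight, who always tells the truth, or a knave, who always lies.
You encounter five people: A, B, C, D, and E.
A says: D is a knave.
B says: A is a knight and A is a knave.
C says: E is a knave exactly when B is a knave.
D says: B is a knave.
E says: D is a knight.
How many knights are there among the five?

2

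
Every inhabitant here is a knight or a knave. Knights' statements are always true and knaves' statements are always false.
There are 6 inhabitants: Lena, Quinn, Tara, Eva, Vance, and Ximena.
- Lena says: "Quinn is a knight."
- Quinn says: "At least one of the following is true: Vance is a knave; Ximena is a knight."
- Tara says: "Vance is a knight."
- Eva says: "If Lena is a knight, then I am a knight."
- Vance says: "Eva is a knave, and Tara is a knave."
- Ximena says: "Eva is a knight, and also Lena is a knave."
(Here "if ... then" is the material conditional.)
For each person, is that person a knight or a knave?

Lena is a knight, Quinn is a knight, Tara is a knave, Eva is a knight, Vance is a knave, and Ximena is a knave.

Lena is a knight; "Quinn is a knight" is true, as required.
Quinn is a knight, so "at least one of the following is true: Vance is a knave; Ximena is a knight" must be true — and it is.
As a knave, Tara's statement "Vance is a knight" should be False; it is.
As a knight, Eva's statement "if Lena is a knight, then I am a knight" should be true; it is.
Vance (knave): "Eva is a knave, and Tara is a knave" — False. ✓
Ximena is a knave, and the claim "Eva is a knight, and also Lena is a knave" is indeed False.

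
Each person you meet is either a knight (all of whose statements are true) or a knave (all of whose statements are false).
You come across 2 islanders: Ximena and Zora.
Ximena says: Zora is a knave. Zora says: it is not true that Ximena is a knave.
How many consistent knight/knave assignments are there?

0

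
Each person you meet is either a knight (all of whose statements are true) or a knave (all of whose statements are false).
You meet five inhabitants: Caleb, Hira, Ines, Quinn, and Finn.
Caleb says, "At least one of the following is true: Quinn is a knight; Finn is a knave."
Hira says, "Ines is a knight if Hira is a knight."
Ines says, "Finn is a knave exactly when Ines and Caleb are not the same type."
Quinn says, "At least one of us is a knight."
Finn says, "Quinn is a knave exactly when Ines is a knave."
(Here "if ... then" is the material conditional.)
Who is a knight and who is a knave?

Caleb is a knight, Hira is a knight, Ines is a knight, Quinn is a knight, and Finn is a knight.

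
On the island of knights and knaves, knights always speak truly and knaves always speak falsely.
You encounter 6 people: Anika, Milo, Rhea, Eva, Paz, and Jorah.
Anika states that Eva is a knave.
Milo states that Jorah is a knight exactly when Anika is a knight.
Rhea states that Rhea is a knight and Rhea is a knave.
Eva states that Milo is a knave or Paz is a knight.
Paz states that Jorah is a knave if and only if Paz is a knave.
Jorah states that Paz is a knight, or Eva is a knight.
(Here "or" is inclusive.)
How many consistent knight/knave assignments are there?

Consistent assignments:
  Anika=knave, Milo=knave, Rhea=knave, Eva=knight, Paz=knight, Jorah=knight
  Anika=knave, Milo=knave, Rhea=knave, Eva=knight, Paz=knave, Jorah=knight

2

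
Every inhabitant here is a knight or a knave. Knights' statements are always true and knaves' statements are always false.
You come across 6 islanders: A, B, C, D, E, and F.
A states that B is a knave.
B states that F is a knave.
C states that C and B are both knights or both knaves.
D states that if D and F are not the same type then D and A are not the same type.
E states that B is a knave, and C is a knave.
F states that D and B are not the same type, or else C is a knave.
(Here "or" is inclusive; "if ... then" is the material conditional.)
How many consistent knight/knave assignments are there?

Consistent assignments:
  A=knave, B=knight, C=knight, D=knight, E=knave, F=knave

1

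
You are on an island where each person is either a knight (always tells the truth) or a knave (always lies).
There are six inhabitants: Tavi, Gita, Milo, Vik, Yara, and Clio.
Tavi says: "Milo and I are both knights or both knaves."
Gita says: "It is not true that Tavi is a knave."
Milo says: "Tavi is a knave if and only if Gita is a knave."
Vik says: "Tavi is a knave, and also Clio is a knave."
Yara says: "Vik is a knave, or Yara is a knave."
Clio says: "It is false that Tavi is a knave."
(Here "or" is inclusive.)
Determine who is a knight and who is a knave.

Knights: Tavi, Gita, Milo, Yara, and Clio. Knaves: Vik.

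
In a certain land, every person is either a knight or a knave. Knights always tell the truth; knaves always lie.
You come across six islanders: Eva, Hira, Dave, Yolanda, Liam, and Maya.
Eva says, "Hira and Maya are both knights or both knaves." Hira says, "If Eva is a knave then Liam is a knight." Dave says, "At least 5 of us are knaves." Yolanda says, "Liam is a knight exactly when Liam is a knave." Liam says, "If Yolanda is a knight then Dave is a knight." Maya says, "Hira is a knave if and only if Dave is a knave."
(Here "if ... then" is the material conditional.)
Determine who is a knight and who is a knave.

Knights: Hira and Liam. Knaves: Eva, Dave, Yolanda, and Maya.

As a knave, Eva's statement "Hira and Maya are both knights or both knaves" should be False; it is.
Hira is a knight; "if Eva is a knave then Liam is a knight" is True, as required.
Since Dave is a knave, "at least 5 of us are knaves" needs to be False, which holds.
Since Yolanda is a knave, "Liam is a knight exactly when Liam is a knave" needs to be False, which holds.
Liam is a knight; "if Yolanda is a knight then Dave is a knight" is True, as required.
Maya is a knave, so "Hira is a knave if and only if Dave is a knave" must be False — and it is.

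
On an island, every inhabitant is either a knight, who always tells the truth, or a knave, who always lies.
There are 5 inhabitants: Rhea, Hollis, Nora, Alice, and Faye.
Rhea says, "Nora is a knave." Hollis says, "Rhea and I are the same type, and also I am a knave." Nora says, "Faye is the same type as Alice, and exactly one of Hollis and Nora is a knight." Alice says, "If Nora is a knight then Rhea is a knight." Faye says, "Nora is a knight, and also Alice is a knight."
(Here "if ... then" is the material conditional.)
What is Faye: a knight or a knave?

Faye is a knave.

Consistent assignments: {Rhea=knight, Hollis=knave, Nora=knave, Alice=knight, Faye=knave}
In every consistent assignment, Faye is a knave.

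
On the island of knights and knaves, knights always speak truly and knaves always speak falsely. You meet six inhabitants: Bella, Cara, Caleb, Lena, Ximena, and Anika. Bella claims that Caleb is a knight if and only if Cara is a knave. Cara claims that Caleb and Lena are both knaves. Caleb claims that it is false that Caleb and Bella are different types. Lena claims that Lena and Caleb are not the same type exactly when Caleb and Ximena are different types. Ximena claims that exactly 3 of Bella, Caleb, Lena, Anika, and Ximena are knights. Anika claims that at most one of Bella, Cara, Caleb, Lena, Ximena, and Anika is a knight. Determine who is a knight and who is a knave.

Bella is a knight, Cara is a knave, Caleb is a knight, Lena is a knave, Ximena is a knight, and Anika is a knave.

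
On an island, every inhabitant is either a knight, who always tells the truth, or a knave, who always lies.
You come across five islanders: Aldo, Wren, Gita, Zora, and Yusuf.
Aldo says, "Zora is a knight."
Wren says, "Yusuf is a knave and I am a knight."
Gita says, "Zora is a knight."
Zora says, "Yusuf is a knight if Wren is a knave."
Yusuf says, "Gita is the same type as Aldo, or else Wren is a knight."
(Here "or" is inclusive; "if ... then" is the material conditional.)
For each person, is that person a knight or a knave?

Aldo is a knight, Wren is a knave, Gita is a knight, Zora is a knight, and Yusuf is a knight.

Suppose Aldo is a knave. Then Aldo's statement "Zora is a knight" would have to be false. Checking the 16 ways to assign the others, none is consistent with every speaker.
(For instance, with Wren=knave, Gita=knight, Zora=knight, Yusuf=knight, Aldo's claim "Zora is a knight" comes out true where it would need to be false.)
So Aldo must be a knight, making "Zora is a knight" true. Taking Aldo=knight, Wren=knave, Gita=knight, Zora=knight, Yusuf=knight, each remaining statement checks out:
  Wren (knave): "Yusuf is a knave and I am a knight" — false. ✓
  Gita (knight): "Zora is a knight" — true. ✓
  Zora (knight): "Yusuf is a knight if Wren is a knave" — true. ✓
  Yusuf (knight): "Gita is the same type as Aldo, or else Wren is a knight" — true. ✓
This is the unique consistent assignment.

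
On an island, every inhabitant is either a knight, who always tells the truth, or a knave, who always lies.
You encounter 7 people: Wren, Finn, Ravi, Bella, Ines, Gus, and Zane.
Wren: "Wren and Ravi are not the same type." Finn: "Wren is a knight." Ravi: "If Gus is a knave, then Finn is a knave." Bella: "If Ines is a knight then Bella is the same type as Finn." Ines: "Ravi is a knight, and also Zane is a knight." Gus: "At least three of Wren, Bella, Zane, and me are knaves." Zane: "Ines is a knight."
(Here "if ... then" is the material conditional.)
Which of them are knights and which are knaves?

Wren is a knight, Finn is a knight, Ravi is a knave, Bella is a knight, Ines is a knave, Gus is a knave, and Zane is a knave.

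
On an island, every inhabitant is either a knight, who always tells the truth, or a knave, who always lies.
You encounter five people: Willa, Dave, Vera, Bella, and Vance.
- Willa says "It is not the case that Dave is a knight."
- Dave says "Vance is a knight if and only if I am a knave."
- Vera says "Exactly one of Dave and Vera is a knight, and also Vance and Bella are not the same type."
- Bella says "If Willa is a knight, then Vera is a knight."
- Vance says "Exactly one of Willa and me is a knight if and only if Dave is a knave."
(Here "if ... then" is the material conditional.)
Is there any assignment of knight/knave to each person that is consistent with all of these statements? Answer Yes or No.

No

Checking all 32 assignments, each has at least one speaker whose statement's truth value contradicts their type.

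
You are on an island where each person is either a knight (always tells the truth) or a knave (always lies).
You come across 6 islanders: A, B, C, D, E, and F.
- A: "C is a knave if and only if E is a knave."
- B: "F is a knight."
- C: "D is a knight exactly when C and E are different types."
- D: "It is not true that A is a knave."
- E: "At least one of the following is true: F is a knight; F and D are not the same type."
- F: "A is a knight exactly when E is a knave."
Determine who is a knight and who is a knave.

Knights: B, E, and F. Knaves: A, C, and D.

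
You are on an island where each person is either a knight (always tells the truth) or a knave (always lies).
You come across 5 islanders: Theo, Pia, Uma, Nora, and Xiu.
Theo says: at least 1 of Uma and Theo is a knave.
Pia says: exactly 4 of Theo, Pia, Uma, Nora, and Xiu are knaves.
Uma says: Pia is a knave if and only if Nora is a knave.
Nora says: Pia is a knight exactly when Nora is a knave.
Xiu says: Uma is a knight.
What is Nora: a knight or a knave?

Nora is a knight.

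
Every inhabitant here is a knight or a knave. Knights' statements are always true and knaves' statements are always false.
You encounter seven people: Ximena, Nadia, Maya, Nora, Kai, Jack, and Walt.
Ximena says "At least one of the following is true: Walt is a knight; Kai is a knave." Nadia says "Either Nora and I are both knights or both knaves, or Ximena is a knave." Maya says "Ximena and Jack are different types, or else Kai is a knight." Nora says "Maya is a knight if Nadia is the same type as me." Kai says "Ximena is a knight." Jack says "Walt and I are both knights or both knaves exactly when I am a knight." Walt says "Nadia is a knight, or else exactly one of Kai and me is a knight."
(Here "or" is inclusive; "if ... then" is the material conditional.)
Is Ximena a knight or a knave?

Ximena is a knight.

Consistent assignments: {Ximena=knight, Nadia=knight, Maya=knight, Nora=knight, Kai=knight, Jack=knight, Walt=knight}
In every consistent assignment, Ximena is a knight.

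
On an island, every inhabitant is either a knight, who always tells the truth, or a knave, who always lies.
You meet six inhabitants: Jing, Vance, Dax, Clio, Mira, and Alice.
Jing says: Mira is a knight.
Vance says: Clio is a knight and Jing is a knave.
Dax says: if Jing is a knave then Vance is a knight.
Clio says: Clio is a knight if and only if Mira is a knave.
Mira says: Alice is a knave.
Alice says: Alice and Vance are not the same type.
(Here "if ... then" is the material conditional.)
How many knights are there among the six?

1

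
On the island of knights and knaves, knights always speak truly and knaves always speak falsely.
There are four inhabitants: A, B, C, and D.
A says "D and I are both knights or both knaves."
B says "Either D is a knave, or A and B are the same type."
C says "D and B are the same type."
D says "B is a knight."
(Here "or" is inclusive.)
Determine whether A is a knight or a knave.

A is a knight.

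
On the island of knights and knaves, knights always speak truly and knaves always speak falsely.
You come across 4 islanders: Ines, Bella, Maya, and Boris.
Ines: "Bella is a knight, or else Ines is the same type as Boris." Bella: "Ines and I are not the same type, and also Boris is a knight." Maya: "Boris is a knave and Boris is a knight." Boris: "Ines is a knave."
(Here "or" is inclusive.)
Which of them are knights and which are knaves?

Suppose Ines is a knight. Then Ines's statement "Bella is a knight, or else Ines is the same type as Boris" would have to be true. Checking the 8 ways to assign the others, none is consistent with every speaker.
(For instance, with Bella=knave, Maya=knave, Boris=knight, Bella's claim "Ines and I are not the same type, and also Boris is a knight" comes out true where it would need to be false.)
So Ines must be a knave, making "Bella is a knight, or else Ines is the same type as Boris" false. Taking Ines=knave, Bella=knave, Maya=knave, Boris=knight, each remaining statement checks out:
  Bella (knave): "Ines and I are not the same type, and also Boris is a knight" — false. ✓
  Maya (knave): "Boris is a knave and Boris is a knight" — false. ✓
  Boris (knight): "Ines is a knave" — true. ✓
This is the unique consistent assignment.

Ines is a knave, Bella is a knave, Maya is a knave, and Boris is a knight.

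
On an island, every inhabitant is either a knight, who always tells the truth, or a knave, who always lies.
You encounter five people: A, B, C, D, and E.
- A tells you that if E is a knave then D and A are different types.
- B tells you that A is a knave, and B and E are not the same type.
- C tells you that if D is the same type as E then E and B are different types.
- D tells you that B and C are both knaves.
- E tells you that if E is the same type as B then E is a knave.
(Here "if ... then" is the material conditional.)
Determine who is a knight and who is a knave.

Knights: A, C, and E. Knaves: B and D.

A is a knight, and the claim "if E is a knave then D and A are different types" is indeed True.
B is a knave, so "A is a knave, and B and E are not the same type" must be False — and it is.
As a knight, C's statement "if D is the same type as E then E and B are different types" should be True; it is.
As a knave, D's statement "B and C are both knaves" should be False; it is.
E is a knight, so "if E is the same type as B then E is a knave" must be True — and it is.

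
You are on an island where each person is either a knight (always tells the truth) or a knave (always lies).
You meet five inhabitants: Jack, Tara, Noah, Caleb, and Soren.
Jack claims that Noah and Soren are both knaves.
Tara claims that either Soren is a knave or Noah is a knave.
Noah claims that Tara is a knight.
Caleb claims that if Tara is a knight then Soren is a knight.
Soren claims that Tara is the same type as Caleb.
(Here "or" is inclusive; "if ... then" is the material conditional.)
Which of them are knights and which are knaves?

Knights: Tara and Noah. Knaves: Jack, Caleb, and Soren.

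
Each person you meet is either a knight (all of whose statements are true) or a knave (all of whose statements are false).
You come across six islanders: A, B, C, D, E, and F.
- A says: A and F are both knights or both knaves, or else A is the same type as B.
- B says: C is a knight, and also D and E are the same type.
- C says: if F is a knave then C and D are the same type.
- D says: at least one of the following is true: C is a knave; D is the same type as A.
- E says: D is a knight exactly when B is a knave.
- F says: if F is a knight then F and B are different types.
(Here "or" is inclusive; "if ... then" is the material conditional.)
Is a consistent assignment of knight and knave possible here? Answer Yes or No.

No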